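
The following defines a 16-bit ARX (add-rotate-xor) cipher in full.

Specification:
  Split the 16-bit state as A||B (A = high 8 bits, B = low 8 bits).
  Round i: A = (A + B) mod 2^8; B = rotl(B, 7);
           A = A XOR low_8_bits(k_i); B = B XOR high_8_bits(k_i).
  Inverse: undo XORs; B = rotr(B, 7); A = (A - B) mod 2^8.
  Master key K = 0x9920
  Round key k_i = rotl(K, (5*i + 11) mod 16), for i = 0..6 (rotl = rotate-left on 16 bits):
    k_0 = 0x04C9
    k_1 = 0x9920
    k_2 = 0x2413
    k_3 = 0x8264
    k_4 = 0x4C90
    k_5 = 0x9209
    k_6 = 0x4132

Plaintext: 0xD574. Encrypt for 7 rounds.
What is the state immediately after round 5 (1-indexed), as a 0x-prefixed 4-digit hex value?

s_0 = plaintext = 0xD574
s_1 = Round(s_0, k_0) = 0x803E
s_2 = Round(s_1, k_1) = 0x9E86
s_3 = Round(s_2, k_2) = 0x3767
s_4 = Round(s_3, k_3) = 0xFA31
s_5 = Round(s_4, k_4) = 0xBBD4
s_6 = Round(s_5, k_5) = 0x86F8
s_7 = Round(s_6, k_6) = 0x4C3D

0xBBD4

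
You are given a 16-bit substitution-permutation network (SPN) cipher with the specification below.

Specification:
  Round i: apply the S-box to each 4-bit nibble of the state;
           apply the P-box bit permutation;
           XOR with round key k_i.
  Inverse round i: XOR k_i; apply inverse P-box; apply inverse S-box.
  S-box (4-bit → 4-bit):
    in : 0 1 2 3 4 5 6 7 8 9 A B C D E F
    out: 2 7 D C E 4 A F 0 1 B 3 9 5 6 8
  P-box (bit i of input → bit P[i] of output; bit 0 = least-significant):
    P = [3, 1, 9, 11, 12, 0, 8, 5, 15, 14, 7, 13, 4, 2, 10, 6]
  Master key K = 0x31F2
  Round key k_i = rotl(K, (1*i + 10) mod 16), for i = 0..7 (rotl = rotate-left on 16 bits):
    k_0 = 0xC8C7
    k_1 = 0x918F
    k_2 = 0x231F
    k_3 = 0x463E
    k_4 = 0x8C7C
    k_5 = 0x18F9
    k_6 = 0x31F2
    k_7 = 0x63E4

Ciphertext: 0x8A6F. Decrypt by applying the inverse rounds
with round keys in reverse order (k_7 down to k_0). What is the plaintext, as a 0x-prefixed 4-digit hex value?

0x9501

s_0 = ciphertext = 0x8A6F
s_1 = InvRound(s_0, k_7) = 0x87EA
s_2 = InvRound(s_1, k_6) = 0xDC9D
s_3 = InvRound(s_2, k_5) = 0x4BF8
s_4 = InvRound(s_3, k_4) = 0xE155
s_5 = InvRound(s_4, k_3) = 0x3C41
s_6 = InvRound(s_5, k_2) = 0x78D7
s_7 = InvRound(s_6, k_1) = 0xCA5C
s_8 = InvRound(s_7, k_0) = 0x9501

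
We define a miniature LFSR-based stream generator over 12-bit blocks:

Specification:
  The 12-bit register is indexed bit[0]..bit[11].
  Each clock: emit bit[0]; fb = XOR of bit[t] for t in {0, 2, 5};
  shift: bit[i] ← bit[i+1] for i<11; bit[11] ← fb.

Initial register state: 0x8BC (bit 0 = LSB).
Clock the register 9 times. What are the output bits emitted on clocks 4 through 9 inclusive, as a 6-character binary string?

reg_0 = 0x8BC
clock 1: out=0, reg = 0x45E
clock 2: out=0, reg = 0xA2F
clock 3: out=1, reg = 0xD17
clock 4: out=1, reg = 0x68B
clock 5: out=1, reg = 0xB45
clock 6: out=1, reg = 0x5A2
clock 7: out=0, reg = 0xAD1
clock 8: out=1, reg = 0xD68
clock 9: out=0, reg = 0xEB4

111010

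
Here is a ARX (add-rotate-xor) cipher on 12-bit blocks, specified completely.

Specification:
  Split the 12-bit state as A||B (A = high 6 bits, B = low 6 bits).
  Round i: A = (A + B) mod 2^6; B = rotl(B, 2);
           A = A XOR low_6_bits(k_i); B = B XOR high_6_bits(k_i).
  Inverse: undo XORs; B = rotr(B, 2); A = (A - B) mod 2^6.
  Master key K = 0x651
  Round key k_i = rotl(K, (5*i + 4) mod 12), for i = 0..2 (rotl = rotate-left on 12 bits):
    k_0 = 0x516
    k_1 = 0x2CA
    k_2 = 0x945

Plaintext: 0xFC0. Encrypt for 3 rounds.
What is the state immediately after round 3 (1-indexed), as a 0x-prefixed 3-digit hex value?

0x50C

s_0 = plaintext = 0xFC0
s_1 = Round(s_0, k_0) = 0xA54
s_2 = Round(s_1, k_1) = 0xDDA
s_3 = Round(s_2, k_2) = 0x50C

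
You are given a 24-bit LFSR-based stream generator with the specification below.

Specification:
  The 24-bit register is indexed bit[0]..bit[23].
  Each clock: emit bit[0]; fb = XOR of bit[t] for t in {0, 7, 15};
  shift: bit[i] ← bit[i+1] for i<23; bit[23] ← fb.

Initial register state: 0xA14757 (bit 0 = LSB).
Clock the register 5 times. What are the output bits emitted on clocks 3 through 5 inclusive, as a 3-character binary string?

reg_0 = 0xA14757
clock 1: out=1, reg = 0xD0A3AB
clock 2: out=1, reg = 0xE851D5
clock 3: out=1, reg = 0x7428EA
clock 4: out=0, reg = 0xBA1475
clock 5: out=1, reg = 0xDD0A3A

101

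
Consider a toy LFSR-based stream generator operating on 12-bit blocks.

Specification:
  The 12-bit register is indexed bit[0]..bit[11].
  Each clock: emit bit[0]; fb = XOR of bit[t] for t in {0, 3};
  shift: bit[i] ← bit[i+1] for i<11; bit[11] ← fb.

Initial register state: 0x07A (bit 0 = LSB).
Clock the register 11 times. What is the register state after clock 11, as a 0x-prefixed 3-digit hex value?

0x4EA

reg_0 = 0x07A
clock 1: out=0, reg = 0x83D
clock 2: out=1, reg = 0x41E
clock 3: out=0, reg = 0xA0F
clock 4: out=1, reg = 0x507
clock 5: out=1, reg = 0xA83
clock 6: out=1, reg = 0xD41
clock 7: out=1, reg = 0xEA0
clock 8: out=0, reg = 0x750
clock 9: out=0, reg = 0x3A8
clock 10: out=0, reg = 0x9D4
clock 11: out=0, reg = 0x4EA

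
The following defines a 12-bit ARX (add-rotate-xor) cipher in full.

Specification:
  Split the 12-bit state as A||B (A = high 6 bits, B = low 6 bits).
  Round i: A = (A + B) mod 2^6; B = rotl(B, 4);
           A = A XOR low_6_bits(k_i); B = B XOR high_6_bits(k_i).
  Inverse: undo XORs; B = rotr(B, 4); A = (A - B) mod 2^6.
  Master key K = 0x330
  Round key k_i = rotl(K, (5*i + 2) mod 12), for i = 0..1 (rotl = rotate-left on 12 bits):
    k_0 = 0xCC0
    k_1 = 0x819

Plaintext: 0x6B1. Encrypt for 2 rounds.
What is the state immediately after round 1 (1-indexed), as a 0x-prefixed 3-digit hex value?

s_0 = plaintext = 0x6B1
s_1 = Round(s_0, k_0) = 0x2EF
s_2 = Round(s_1, k_1) = 0x8DB

0x2EF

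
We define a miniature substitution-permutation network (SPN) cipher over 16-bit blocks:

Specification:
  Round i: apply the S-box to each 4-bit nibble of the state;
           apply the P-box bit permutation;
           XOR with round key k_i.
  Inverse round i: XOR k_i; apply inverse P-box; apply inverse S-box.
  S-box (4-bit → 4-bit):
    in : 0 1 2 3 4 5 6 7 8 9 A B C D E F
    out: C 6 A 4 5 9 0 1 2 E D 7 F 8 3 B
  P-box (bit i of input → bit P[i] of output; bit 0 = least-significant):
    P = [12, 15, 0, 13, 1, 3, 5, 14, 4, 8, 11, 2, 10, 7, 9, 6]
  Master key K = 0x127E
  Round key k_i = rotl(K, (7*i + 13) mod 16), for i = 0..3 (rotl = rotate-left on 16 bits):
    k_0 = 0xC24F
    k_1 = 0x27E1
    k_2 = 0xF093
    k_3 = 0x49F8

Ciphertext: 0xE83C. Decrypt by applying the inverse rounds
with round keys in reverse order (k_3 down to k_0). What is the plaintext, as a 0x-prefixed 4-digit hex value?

s_0 = ciphertext = 0xE83C
s_1 = InvRound(s_0, k_3) = 0x2262
s_2 = InvRound(s_1, k_2) = 0x970B
s_3 = InvRound(s_2, k_1) = 0x26BF
s_4 = InvRound(s_3, k_0) = 0xF702

0xF702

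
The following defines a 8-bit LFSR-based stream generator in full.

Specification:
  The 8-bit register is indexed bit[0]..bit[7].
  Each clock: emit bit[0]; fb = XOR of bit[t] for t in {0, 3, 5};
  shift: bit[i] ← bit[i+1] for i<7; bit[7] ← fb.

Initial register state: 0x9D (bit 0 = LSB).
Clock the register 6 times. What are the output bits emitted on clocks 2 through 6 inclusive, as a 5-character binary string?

reg_0 = 0x9D
clock 1: out=1, reg = 0x4E
clock 2: out=0, reg = 0xA7
clock 3: out=1, reg = 0x53
clock 4: out=1, reg = 0xA9
clock 5: out=1, reg = 0xD4
clock 6: out=0, reg = 0x6A

01110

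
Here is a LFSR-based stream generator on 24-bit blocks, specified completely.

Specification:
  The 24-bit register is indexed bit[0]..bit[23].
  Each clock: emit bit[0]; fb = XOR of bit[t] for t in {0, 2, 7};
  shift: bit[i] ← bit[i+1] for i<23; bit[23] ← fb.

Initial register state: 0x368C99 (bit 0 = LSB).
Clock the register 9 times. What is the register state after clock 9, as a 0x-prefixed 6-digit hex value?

reg_0 = 0x368C99
clock 1: out=1, reg = 0x1B464C
clock 2: out=0, reg = 0x8DA326
clock 3: out=0, reg = 0xC6D193
clock 4: out=1, reg = 0x6368C9
clock 5: out=1, reg = 0x31B464
clock 6: out=0, reg = 0x98DA32
clock 7: out=0, reg = 0x4C6D19
clock 8: out=1, reg = 0xA6368C
clock 9: out=0, reg = 0x531B46

0x531B46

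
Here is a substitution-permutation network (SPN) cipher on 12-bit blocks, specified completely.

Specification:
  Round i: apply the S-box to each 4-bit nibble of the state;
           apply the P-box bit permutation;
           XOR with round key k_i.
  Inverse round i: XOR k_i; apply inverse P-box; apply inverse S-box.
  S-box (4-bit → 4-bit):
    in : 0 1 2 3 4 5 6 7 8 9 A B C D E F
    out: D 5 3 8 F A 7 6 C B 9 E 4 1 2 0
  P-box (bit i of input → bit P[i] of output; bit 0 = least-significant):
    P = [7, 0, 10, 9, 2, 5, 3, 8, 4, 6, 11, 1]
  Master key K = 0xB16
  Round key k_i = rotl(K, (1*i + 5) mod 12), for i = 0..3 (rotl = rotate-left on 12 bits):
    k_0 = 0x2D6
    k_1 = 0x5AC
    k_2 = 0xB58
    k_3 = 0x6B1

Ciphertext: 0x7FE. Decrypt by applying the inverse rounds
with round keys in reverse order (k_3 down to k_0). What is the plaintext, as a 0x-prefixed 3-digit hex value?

0xECE

s_0 = ciphertext = 0x7FE
s_1 = InvRound(s_0, k_3) = 0x50E
s_2 = InvRound(s_1, k_2) = 0x4D8
s_3 = InvRound(s_2, k_1) = 0x29F
s_4 = InvRound(s_3, k_0) = 0xECE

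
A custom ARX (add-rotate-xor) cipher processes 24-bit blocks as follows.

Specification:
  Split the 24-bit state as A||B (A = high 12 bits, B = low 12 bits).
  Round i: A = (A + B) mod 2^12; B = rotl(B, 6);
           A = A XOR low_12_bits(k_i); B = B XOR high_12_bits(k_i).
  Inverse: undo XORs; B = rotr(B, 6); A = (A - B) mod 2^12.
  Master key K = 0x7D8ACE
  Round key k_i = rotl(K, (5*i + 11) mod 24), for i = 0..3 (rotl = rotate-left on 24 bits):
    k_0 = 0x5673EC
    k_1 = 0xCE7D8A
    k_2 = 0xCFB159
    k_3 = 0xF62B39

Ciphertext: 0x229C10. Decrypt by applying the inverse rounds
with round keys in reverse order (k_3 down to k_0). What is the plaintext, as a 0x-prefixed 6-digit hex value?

s_0 = ciphertext = 0x229C10
s_1 = InvRound(s_0, k_3) = 0xC83C8D
s_2 = InvRound(s_1, k_2) = 0x059D81
s_3 = InvRound(s_2, k_1) = 0x44E985
s_4 = InvRound(s_3, k_0) = 0xEEF8B3

0xEEF8B3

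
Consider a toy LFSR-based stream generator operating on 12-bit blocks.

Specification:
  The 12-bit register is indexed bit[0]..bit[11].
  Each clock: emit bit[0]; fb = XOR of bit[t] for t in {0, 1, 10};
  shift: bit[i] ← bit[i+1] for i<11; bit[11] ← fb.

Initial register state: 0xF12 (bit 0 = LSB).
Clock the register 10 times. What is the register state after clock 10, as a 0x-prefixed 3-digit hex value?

0x5E3

reg_0 = 0xF12
clock 1: out=0, reg = 0x789
clock 2: out=1, reg = 0x3C4
clock 3: out=0, reg = 0x1E2
clock 4: out=0, reg = 0x8F1
clock 5: out=1, reg = 0xC78
clock 6: out=0, reg = 0xE3C
clock 7: out=0, reg = 0xF1E
clock 8: out=0, reg = 0x78F
clock 9: out=1, reg = 0xBC7
clock 10: out=1, reg = 0x5E3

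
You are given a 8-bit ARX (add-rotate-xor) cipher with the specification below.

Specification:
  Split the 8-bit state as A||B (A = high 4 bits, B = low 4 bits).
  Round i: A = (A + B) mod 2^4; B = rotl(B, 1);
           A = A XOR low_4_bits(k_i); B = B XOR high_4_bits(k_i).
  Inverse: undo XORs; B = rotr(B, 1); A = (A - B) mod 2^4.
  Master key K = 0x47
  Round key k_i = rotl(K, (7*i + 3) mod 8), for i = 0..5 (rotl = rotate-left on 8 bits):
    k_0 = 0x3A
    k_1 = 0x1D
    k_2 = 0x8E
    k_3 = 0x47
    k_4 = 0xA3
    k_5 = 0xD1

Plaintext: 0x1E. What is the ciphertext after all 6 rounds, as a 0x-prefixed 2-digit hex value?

0x01

s_0 = plaintext = 0x1E
s_1 = Round(s_0, k_0) = 0x5E
s_2 = Round(s_1, k_1) = 0xEC
s_3 = Round(s_2, k_2) = 0x41
s_4 = Round(s_3, k_3) = 0x26
s_5 = Round(s_4, k_4) = 0xB6
s_6 = Round(s_5, k_5) = 0x01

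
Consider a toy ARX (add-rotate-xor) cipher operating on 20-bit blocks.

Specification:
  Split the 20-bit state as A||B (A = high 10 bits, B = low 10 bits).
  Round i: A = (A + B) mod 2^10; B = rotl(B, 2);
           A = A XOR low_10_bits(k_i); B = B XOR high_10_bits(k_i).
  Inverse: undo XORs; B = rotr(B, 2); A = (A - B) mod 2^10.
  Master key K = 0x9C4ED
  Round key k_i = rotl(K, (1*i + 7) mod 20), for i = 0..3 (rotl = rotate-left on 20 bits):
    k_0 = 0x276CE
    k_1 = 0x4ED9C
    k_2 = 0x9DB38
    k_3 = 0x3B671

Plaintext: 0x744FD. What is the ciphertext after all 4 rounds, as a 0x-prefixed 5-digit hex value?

0xB78F5

s_0 = plaintext = 0x744FD
s_1 = Round(s_0, k_0) = 0x00369
s_2 = Round(s_1, k_1) = 0xBD49C
s_3 = Round(s_2, k_2) = 0x2A406
s_4 = Round(s_3, k_3) = 0xB78F5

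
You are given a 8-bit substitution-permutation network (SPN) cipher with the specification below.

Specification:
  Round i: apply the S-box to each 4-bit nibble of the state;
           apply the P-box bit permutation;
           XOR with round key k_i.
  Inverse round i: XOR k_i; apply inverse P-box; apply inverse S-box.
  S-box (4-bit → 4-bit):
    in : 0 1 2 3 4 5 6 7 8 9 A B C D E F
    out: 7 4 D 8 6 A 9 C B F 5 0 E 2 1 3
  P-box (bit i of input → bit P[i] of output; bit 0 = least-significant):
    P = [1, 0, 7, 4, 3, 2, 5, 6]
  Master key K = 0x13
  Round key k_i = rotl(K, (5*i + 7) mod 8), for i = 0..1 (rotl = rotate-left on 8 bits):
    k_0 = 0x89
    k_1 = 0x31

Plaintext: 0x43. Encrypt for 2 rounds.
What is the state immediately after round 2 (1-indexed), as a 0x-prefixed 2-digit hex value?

0x30

s_0 = plaintext = 0x43
s_1 = Round(s_0, k_0) = 0xBD
s_2 = Round(s_1, k_1) = 0x30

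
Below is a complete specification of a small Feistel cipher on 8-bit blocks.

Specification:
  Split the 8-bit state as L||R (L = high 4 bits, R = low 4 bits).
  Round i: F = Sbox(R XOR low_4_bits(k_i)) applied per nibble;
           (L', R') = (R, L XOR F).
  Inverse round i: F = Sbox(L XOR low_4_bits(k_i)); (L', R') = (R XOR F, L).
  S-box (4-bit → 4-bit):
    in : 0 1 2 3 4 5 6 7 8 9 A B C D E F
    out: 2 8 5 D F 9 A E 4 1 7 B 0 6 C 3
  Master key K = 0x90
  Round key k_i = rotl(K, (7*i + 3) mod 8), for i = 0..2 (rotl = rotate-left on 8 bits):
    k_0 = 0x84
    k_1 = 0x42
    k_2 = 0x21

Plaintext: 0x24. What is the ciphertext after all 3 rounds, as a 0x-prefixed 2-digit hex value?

0x12

s_0 = plaintext = 0x24
s_1 = Round(s_0, k_0) = 0x40
s_2 = Round(s_1, k_1) = 0x01
s_3 = Round(s_2, k_2) = 0x12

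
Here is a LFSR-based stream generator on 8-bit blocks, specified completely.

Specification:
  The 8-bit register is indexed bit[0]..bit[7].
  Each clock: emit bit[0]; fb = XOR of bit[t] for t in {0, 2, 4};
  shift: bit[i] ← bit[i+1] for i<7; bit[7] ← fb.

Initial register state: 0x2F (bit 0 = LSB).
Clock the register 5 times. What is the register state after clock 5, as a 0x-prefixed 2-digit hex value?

reg_0 = 0x2F
clock 1: out=1, reg = 0x17
clock 2: out=1, reg = 0x8B
clock 3: out=1, reg = 0xC5
clock 4: out=1, reg = 0x62
clock 5: out=0, reg = 0x31

0x31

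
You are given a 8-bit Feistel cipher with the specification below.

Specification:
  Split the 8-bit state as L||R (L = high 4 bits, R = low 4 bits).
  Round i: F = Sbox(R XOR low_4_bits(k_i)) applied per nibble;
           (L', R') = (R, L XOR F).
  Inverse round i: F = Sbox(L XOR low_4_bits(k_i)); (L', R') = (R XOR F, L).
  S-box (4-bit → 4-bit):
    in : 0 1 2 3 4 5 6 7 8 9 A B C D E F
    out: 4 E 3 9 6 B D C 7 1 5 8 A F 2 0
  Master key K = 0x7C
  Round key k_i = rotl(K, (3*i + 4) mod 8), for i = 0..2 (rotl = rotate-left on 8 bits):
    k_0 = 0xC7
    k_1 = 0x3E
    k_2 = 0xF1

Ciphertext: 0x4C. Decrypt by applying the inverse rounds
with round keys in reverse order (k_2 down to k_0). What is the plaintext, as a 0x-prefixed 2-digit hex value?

s_0 = ciphertext = 0x4C
s_1 = InvRound(s_0, k_2) = 0x74
s_2 = InvRound(s_1, k_1) = 0x57
s_3 = InvRound(s_2, k_0) = 0x45

0x45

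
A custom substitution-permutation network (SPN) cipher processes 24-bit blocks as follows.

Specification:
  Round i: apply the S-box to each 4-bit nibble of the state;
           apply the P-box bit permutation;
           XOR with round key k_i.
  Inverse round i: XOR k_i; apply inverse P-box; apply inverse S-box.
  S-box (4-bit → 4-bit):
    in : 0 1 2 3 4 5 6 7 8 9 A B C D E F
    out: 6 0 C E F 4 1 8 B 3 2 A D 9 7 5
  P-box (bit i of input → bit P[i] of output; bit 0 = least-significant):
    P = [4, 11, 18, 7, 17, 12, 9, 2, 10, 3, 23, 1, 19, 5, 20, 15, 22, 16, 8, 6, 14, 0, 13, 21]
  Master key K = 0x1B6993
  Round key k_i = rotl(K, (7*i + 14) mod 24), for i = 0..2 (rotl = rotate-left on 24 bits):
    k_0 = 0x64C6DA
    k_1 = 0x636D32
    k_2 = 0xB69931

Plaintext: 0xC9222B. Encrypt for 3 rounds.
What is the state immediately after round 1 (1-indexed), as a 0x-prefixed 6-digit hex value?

0x952C5C

s_0 = plaintext = 0xC9222B
s_1 = Round(s_0, k_0) = 0x952C5C
s_2 = Round(s_1, k_1) = 0xF7AAA1
s_3 = Round(s_2, k_2) = 0xB6E959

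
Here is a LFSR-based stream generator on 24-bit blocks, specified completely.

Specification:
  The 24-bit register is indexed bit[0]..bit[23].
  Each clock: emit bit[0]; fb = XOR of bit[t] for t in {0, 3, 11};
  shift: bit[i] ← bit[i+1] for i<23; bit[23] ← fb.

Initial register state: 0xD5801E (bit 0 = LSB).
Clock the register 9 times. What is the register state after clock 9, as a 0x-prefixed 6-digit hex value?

reg_0 = 0xD5801E
clock 1: out=0, reg = 0xEAC00F
clock 2: out=1, reg = 0x756007
clock 3: out=1, reg = 0xBAB003
clock 4: out=1, reg = 0xDD5801
clock 5: out=1, reg = 0x6EAC00
clock 6: out=0, reg = 0xB75600
clock 7: out=0, reg = 0x5BAB00
clock 8: out=0, reg = 0xADD580
clock 9: out=0, reg = 0x56EAC0

0x56EAC0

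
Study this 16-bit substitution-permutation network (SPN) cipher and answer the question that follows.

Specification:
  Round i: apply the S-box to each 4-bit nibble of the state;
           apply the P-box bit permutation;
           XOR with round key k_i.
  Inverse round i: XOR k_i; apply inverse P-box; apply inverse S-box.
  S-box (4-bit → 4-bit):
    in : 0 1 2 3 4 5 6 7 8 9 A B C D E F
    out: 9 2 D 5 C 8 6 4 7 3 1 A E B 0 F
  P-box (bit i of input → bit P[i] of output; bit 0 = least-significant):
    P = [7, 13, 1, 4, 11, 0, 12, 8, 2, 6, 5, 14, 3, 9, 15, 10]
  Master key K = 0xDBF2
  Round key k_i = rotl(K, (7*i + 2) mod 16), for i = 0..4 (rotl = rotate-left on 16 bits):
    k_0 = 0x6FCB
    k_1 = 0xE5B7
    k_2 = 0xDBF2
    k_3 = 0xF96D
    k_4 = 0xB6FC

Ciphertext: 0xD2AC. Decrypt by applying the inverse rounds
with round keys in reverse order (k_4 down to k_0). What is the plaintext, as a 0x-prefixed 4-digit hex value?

0x84BB

s_0 = ciphertext = 0xD2AC
s_1 = InvRound(s_0, k_4) = 0x5BEB
s_2 = InvRound(s_1, k_3) = 0x6AE8
s_3 = InvRound(s_2, k_2) = 0x3E4C
s_4 = InvRound(s_3, k_1) = 0x8CF2
s_5 = InvRound(s_4, k_0) = 0x84BB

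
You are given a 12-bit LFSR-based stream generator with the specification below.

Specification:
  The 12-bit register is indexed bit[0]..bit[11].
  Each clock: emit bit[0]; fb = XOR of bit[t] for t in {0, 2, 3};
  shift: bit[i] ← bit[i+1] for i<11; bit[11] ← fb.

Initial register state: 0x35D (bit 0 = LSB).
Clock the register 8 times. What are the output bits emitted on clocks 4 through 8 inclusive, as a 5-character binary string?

11010

reg_0 = 0x35D
clock 1: out=1, reg = 0x9AE
clock 2: out=0, reg = 0x4D7
clock 3: out=1, reg = 0x26B
clock 4: out=1, reg = 0x135
clock 5: out=1, reg = 0x09A
clock 6: out=0, reg = 0x84D
clock 7: out=1, reg = 0xC26
clock 8: out=0, reg = 0xE13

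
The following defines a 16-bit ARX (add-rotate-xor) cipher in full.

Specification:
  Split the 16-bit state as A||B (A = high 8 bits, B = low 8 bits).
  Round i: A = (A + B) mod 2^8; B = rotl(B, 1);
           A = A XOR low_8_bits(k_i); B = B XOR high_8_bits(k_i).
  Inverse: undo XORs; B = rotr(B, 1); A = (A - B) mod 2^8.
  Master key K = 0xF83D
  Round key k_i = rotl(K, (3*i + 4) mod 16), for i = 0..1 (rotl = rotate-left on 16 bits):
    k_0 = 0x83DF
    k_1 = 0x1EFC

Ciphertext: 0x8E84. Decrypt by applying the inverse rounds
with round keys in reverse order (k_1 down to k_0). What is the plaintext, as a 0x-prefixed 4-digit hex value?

s_0 = ciphertext = 0x8E84
s_1 = InvRound(s_0, k_1) = 0x254D
s_2 = InvRound(s_1, k_0) = 0x9367

0x9367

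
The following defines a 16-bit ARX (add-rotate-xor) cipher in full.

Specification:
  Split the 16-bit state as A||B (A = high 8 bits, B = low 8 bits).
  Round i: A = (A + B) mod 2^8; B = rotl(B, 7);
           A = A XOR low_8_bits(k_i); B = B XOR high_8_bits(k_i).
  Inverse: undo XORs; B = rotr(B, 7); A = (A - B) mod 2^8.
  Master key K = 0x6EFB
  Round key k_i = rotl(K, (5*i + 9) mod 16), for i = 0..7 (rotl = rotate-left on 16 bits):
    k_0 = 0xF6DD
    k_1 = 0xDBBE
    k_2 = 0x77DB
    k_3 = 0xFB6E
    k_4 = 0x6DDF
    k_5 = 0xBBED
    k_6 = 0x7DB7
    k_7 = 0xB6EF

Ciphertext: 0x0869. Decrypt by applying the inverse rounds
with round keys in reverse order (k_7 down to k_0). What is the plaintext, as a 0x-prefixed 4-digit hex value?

0xFAA4

s_0 = ciphertext = 0x0869
s_1 = InvRound(s_0, k_7) = 0x28BF
s_2 = InvRound(s_1, k_6) = 0x1A85
s_3 = InvRound(s_2, k_5) = 0x7B7C
s_4 = InvRound(s_3, k_4) = 0x8222
s_5 = InvRound(s_4, k_3) = 0x39B3
s_6 = InvRound(s_5, k_2) = 0x5989
s_7 = InvRound(s_6, k_1) = 0x43A4
s_8 = InvRound(s_7, k_0) = 0xFAA4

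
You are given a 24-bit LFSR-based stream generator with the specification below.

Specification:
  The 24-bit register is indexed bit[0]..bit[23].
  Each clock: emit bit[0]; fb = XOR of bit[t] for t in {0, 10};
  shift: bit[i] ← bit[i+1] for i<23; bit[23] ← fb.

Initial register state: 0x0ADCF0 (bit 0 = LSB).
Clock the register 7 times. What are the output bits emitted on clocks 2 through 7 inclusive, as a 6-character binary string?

reg_0 = 0x0ADCF0
clock 1: out=0, reg = 0x856E78
clock 2: out=0, reg = 0xC2B73C
clock 3: out=0, reg = 0xE15B9E
clock 4: out=0, reg = 0x70ADCF
clock 5: out=1, reg = 0x3856E7
clock 6: out=1, reg = 0x1C2B73
clock 7: out=1, reg = 0x8E15B9

000111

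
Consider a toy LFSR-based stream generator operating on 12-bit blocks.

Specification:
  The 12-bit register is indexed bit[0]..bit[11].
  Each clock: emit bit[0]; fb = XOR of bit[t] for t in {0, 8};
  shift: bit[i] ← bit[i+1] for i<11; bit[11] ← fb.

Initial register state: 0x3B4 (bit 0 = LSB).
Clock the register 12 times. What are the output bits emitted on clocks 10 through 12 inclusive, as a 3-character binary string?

100

reg_0 = 0x3B4
clock 1: out=0, reg = 0x9DA
clock 2: out=0, reg = 0xCED
clock 3: out=1, reg = 0xE76
clock 4: out=0, reg = 0x73B
clock 5: out=1, reg = 0x39D
clock 6: out=1, reg = 0x1CE
clock 7: out=0, reg = 0x8E7
clock 8: out=1, reg = 0xC73
clock 9: out=1, reg = 0xE39
clock 10: out=1, reg = 0xF1C
clock 11: out=0, reg = 0xF8E
clock 12: out=0, reg = 0xFC7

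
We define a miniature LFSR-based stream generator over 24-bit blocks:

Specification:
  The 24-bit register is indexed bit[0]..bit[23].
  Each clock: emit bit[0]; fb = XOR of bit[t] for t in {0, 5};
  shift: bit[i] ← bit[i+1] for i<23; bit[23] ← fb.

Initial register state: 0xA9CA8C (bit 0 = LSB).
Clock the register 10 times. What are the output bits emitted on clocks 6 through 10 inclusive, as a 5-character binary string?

00101

reg_0 = 0xA9CA8C
clock 1: out=0, reg = 0x54E546
clock 2: out=0, reg = 0x2A72A3
clock 3: out=1, reg = 0x153951
clock 4: out=1, reg = 0x8A9CA8
clock 5: out=0, reg = 0xC54E54
clock 6: out=0, reg = 0x62A72A
clock 7: out=0, reg = 0xB15395
clock 8: out=1, reg = 0xD8A9CA
clock 9: out=0, reg = 0x6C54E5
clock 10: out=1, reg = 0x362A72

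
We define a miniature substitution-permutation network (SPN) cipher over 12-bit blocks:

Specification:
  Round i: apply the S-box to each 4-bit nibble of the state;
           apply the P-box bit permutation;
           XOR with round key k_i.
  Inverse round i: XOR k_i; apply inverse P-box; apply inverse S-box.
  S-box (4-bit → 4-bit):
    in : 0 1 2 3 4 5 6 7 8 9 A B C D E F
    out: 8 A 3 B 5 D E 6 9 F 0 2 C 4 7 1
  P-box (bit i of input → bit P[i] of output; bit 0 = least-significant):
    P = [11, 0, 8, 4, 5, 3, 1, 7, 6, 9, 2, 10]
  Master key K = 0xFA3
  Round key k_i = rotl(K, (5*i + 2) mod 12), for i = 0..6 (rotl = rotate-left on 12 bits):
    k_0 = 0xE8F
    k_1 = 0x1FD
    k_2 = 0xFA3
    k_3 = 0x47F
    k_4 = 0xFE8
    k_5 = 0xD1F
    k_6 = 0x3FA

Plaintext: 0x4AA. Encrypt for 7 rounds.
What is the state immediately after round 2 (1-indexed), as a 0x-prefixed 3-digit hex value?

0x33A

s_0 = plaintext = 0x4AA
s_1 = Round(s_0, k_0) = 0xECB
s_2 = Round(s_1, k_1) = 0x33A
s_3 = Round(s_2, k_2) = 0x94B
s_4 = Round(s_3, k_3) = 0x218
s_5 = Round(s_4, k_4) = 0x530
s_6 = Round(s_5, k_5) = 0x9E3
s_7 = Round(s_6, k_6) = 0xD85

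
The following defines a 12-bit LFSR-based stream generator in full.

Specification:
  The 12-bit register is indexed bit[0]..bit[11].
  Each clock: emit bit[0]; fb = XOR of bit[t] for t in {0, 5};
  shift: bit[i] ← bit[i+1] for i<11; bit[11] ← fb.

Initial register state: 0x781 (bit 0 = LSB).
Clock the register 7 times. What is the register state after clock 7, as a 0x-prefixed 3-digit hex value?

reg_0 = 0x781
clock 1: out=1, reg = 0xBC0
clock 2: out=0, reg = 0x5E0
clock 3: out=0, reg = 0xAF0
clock 4: out=0, reg = 0xD78
clock 5: out=0, reg = 0xEBC
clock 6: out=0, reg = 0xF5E
clock 7: out=0, reg = 0x7AF

0x7AF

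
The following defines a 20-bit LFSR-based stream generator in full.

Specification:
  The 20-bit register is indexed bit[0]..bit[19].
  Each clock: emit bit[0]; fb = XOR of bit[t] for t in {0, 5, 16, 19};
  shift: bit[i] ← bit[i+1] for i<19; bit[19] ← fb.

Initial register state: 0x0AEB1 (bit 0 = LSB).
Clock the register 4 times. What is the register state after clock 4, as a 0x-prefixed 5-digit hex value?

0xC0AEB

reg_0 = 0x0AEB1
clock 1: out=1, reg = 0x05758
clock 2: out=0, reg = 0x02BAC
clock 3: out=0, reg = 0x815D6
clock 4: out=0, reg = 0xC0AEB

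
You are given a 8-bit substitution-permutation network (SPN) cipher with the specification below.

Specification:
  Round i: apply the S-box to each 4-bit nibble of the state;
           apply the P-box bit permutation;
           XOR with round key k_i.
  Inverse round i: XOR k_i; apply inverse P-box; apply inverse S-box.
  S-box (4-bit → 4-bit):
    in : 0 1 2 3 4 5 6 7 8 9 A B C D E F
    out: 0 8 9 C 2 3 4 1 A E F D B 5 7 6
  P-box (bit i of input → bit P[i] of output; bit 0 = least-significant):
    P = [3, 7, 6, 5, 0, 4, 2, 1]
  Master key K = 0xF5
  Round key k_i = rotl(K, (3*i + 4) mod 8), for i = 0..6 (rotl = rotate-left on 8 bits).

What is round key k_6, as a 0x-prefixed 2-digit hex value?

0x7D

K = 0xF5
k_0 = rotl(K, (3*0+4) mod 8) = rotl(K, 4) = 0x5F
k_1 = rotl(K, (3*1+4) mod 8) = rotl(K, 7) = 0xFA
k_2 = rotl(K, (3*2+4) mod 8) = rotl(K, 2) = 0xD7
k_3 = rotl(K, (3*3+4) mod 8) = rotl(K, 5) = 0xBE
k_4 = rotl(K, (3*4+4) mod 8) = rotl(K, 0) = 0xF5
k_5 = rotl(K, (3*5+4) mod 8) = rotl(K, 3) = 0xAF
k_6 = rotl(K, (3*6+4) mod 8) = rotl(K, 6) = 0x7D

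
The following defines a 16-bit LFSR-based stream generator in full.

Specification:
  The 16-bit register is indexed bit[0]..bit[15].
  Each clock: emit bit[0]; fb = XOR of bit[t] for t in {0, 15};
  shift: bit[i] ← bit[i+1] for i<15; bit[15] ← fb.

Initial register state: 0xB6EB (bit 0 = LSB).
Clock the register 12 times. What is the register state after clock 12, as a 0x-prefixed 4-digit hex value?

reg_0 = 0xB6EB
clock 1: out=1, reg = 0x5B75
clock 2: out=1, reg = 0xADBA
clock 3: out=0, reg = 0xD6DD
clock 4: out=1, reg = 0x6B6E
clock 5: out=0, reg = 0x35B7
clock 6: out=1, reg = 0x9ADB
clock 7: out=1, reg = 0x4D6D
clock 8: out=1, reg = 0xA6B6
clock 9: out=0, reg = 0xD35B
clock 10: out=1, reg = 0x69AD
clock 11: out=1, reg = 0xB4D6
clock 12: out=0, reg = 0xDA6B

0xDA6B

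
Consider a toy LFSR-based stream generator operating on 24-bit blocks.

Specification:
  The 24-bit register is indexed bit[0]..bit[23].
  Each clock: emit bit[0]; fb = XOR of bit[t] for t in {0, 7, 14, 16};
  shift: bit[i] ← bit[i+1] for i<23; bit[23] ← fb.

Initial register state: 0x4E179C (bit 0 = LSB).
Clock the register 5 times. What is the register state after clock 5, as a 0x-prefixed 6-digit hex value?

0x2A70BC

reg_0 = 0x4E179C
clock 1: out=0, reg = 0xA70BCE
clock 2: out=0, reg = 0x5385E7
clock 3: out=1, reg = 0xA9C2F3
clock 4: out=1, reg = 0x54E179
clock 5: out=1, reg = 0x2A70BC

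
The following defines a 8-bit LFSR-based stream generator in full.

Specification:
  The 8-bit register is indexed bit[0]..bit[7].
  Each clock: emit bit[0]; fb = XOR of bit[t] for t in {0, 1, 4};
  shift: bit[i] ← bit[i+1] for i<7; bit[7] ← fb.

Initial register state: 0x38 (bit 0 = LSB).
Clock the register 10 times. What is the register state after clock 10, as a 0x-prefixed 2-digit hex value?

reg_0 = 0x38
clock 1: out=0, reg = 0x9C
clock 2: out=0, reg = 0xCE
clock 3: out=0, reg = 0xE7
clock 4: out=1, reg = 0x73
clock 5: out=1, reg = 0xB9
clock 6: out=1, reg = 0x5C
clock 7: out=0, reg = 0xAE
clock 8: out=0, reg = 0xD7
clock 9: out=1, reg = 0xEB
clock 10: out=1, reg = 0x75

0x75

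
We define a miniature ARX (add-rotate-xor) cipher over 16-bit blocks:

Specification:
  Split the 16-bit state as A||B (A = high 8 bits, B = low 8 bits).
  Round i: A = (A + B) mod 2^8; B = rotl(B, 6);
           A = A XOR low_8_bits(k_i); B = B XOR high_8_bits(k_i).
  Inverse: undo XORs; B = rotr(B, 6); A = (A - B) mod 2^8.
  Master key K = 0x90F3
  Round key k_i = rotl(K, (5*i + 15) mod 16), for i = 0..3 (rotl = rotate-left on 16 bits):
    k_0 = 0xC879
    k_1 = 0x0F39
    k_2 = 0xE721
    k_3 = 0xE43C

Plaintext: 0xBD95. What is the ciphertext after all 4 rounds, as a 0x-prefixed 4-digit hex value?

s_0 = plaintext = 0xBD95
s_1 = Round(s_0, k_0) = 0x2BAD
s_2 = Round(s_1, k_1) = 0xE164
s_3 = Round(s_2, k_2) = 0x64FE
s_4 = Round(s_3, k_3) = 0x5E5B

0x5E5B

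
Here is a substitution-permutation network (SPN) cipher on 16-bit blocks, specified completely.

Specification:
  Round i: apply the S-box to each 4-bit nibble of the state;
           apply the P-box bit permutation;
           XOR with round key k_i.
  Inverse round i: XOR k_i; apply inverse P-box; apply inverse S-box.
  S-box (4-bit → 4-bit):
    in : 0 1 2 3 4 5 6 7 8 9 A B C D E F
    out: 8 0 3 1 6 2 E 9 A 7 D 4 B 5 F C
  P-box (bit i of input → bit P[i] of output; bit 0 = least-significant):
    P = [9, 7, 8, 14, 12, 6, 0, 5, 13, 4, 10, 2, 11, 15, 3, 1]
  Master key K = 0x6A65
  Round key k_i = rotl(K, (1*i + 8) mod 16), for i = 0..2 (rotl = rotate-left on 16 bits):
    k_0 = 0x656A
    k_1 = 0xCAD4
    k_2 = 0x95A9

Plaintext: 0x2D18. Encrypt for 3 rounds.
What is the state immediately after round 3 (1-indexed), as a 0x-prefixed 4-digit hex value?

s_0 = plaintext = 0x2D18
s_1 = Round(s_0, k_0) = 0x89EA
s_2 = Round(s_1, k_1) = 0x3DA7
s_3 = Round(s_2, k_2) = 0xEB88

0xEB88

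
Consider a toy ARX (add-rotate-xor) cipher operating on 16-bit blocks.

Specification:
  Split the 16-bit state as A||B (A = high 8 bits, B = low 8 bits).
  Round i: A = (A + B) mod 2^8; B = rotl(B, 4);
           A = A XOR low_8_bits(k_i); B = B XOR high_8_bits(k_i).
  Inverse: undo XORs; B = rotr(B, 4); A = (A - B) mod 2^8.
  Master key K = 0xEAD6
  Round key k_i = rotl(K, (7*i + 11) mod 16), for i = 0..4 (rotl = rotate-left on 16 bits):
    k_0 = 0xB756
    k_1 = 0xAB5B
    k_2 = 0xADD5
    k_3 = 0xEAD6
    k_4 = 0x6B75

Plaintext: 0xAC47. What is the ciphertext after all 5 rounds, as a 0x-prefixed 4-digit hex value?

0xB911

s_0 = plaintext = 0xAC47
s_1 = Round(s_0, k_0) = 0xA5C3
s_2 = Round(s_1, k_1) = 0x3397
s_3 = Round(s_2, k_2) = 0x1FD4
s_4 = Round(s_3, k_3) = 0x25A7
s_5 = Round(s_4, k_4) = 0xB911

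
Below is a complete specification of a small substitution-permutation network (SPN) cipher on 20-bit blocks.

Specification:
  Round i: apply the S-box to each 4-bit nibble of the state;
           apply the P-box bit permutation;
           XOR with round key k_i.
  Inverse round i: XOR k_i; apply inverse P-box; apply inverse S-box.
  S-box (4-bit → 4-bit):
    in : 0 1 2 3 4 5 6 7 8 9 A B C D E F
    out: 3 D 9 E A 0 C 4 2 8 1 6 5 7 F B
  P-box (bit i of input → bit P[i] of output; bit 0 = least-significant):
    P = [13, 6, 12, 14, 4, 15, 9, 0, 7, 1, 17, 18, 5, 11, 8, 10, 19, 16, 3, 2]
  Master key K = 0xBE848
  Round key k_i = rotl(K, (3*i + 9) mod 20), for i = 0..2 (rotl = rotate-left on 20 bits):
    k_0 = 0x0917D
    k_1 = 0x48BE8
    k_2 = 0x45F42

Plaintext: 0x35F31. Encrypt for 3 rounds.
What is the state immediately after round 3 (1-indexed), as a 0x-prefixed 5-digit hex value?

0xACA95

s_0 = plaintext = 0x35F31
s_1 = Round(s_0, k_0) = 0x563F2
s_2 = Round(s_1, k_1) = 0x26EFB
s_3 = Round(s_2, k_2) = 0xACA95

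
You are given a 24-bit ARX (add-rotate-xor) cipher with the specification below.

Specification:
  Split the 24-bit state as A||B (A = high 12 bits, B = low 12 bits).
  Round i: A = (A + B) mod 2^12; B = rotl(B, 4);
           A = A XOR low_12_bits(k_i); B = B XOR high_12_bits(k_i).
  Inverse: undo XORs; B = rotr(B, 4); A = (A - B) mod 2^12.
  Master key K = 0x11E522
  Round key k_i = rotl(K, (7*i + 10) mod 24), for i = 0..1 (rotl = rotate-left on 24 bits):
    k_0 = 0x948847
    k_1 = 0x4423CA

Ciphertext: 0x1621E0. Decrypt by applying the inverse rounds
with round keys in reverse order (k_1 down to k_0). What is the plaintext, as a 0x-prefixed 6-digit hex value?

0x5582B1

s_0 = ciphertext = 0x1621E0
s_1 = InvRound(s_0, k_1) = 0x04E25A
s_2 = InvRound(s_1, k_0) = 0x5582B1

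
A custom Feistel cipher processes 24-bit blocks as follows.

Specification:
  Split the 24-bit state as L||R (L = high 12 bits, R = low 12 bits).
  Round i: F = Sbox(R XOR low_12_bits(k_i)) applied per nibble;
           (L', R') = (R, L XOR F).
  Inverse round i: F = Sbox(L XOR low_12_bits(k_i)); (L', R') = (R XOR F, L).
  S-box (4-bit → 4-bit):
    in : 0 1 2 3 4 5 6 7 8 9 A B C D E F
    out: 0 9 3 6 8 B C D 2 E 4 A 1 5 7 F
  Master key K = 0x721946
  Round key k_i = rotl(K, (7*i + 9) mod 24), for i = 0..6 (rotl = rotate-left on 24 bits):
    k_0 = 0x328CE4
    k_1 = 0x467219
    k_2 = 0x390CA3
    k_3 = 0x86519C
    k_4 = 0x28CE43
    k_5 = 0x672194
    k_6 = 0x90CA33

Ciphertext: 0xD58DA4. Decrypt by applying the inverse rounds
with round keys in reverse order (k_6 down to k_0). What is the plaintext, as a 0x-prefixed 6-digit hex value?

0x424FE8

s_0 = ciphertext = 0xD58DA4
s_1 = InvRound(s_0, k_6) = 0x06ED58
s_2 = InvRound(s_1, k_5) = 0x4AC06E
s_3 = InvRound(s_2, k_4) = 0x4114AC
s_4 = InvRound(s_3, k_3) = 0xF89411
s_5 = InvRound(s_4, k_2) = 0x225F89
s_6 = InvRound(s_5, k_1) = 0xFE8225
s_7 = InvRound(s_6, k_0) = 0x424FE8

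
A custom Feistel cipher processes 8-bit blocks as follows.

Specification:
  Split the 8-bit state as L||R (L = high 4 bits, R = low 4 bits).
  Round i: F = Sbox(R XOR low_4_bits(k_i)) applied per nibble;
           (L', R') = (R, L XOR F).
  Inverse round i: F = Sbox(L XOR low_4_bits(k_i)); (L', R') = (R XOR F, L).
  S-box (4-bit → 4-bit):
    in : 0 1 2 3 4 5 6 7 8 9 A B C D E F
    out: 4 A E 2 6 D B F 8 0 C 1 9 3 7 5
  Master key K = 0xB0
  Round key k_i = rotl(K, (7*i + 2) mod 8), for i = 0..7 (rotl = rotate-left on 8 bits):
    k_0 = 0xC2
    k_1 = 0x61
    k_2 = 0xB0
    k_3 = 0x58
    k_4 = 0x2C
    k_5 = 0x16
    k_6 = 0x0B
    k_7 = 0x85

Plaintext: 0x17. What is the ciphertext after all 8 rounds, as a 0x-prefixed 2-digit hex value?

s_0 = plaintext = 0x17
s_1 = Round(s_0, k_0) = 0x7C
s_2 = Round(s_1, k_1) = 0xC4
s_3 = Round(s_2, k_2) = 0x4A
s_4 = Round(s_3, k_3) = 0xAA
s_5 = Round(s_4, k_4) = 0xA1
s_6 = Round(s_5, k_5) = 0x15
s_7 = Round(s_6, k_6) = 0x56
s_8 = Round(s_7, k_7) = 0x67

0x67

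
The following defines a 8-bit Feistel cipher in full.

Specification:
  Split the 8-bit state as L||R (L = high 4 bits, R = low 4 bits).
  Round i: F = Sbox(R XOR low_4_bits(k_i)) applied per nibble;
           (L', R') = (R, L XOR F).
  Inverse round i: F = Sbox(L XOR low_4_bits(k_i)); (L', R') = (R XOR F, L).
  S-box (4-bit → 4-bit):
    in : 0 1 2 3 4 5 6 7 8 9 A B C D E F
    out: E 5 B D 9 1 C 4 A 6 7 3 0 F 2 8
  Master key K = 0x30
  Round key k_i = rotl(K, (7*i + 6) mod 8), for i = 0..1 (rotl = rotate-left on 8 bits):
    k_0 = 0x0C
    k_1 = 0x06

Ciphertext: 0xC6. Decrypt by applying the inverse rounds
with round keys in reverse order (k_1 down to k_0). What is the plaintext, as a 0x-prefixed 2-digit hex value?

s_0 = ciphertext = 0xC6
s_1 = InvRound(s_0, k_1) = 0x1C
s_2 = InvRound(s_1, k_0) = 0x31

0x31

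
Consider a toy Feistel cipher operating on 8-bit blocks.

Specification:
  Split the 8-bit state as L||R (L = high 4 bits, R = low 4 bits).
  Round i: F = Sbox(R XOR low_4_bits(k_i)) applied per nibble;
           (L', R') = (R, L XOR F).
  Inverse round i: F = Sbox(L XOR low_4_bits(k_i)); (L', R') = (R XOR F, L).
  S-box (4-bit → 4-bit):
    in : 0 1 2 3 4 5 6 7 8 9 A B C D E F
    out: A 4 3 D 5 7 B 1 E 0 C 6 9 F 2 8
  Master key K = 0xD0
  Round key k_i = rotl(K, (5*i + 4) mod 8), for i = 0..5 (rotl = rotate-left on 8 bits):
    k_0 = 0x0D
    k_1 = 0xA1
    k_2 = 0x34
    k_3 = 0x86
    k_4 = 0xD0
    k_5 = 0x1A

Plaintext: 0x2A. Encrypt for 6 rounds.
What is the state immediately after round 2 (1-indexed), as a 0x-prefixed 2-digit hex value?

s_0 = plaintext = 0x2A
s_1 = Round(s_0, k_0) = 0xA3
s_2 = Round(s_1, k_1) = 0x39
s_3 = Round(s_2, k_2) = 0x9C
s_4 = Round(s_3, k_3) = 0xC5
s_5 = Round(s_4, k_4) = 0x5B
s_6 = Round(s_5, k_5) = 0xB1

0x39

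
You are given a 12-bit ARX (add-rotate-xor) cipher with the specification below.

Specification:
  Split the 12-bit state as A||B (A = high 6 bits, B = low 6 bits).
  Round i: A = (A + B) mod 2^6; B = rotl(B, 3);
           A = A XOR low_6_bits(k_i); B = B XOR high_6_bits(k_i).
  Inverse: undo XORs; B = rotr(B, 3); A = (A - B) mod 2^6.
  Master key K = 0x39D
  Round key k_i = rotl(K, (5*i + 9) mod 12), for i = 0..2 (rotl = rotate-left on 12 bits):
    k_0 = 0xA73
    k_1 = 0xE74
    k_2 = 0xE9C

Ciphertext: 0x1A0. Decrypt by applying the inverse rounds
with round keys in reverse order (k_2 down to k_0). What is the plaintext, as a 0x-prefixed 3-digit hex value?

0x1A7

s_0 = ciphertext = 0x1A0
s_1 = InvRound(s_0, k_2) = 0x1D3
s_2 = InvRound(s_1, k_1) = 0x795
s_3 = InvRound(s_2, k_0) = 0x1A7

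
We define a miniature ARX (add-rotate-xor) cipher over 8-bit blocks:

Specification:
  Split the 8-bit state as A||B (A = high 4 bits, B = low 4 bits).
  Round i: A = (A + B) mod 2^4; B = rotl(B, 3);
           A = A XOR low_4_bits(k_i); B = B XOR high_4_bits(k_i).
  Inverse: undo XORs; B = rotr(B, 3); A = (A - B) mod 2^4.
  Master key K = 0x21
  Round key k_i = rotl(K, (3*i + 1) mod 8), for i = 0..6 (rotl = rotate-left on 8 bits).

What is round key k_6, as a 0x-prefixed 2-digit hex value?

K = 0x21
k_0 = rotl(K, (3*0+1) mod 8) = rotl(K, 1) = 0x42
k_1 = rotl(K, (3*1+1) mod 8) = rotl(K, 4) = 0x12
k_2 = rotl(K, (3*2+1) mod 8) = rotl(K, 7) = 0x90
k_3 = rotl(K, (3*3+1) mod 8) = rotl(K, 2) = 0x84
k_4 = rotl(K, (3*4+1) mod 8) = rotl(K, 5) = 0x24
k_5 = rotl(K, (3*5+1) mod 8) = rotl(K, 0) = 0x21
k_6 = rotl(K, (3*6+1) mod 8) = rotl(K, 3) = 0x09

0x09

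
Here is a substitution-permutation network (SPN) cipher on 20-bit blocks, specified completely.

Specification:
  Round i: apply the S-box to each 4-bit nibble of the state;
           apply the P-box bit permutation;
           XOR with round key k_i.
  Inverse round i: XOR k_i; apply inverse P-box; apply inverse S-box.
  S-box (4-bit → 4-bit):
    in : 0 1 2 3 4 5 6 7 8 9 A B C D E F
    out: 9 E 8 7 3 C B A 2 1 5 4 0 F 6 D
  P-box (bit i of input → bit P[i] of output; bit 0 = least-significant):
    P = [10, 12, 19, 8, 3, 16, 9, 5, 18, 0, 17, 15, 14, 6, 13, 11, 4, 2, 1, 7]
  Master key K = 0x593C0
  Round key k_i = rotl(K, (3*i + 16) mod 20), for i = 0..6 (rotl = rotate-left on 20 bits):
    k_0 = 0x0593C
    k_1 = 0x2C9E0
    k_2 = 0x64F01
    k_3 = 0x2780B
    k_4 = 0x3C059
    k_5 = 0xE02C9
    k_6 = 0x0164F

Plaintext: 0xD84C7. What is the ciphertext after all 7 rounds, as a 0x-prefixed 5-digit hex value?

0x81C9B

s_0 = plaintext = 0xD84C7
s_1 = Round(s_0, k_0) = 0x448EB
s_2 = Round(s_1, k_1) = 0xB8BB5
s_3 = Round(s_2, k_2) = 0xC4C43
s_4 = Round(s_3, k_3) = 0xB2C43
s_5 = Round(s_4, k_4) = 0xADC53
s_6 = Round(s_5, k_5) = 0x67CBB
s_7 = Round(s_6, k_6) = 0x81C9B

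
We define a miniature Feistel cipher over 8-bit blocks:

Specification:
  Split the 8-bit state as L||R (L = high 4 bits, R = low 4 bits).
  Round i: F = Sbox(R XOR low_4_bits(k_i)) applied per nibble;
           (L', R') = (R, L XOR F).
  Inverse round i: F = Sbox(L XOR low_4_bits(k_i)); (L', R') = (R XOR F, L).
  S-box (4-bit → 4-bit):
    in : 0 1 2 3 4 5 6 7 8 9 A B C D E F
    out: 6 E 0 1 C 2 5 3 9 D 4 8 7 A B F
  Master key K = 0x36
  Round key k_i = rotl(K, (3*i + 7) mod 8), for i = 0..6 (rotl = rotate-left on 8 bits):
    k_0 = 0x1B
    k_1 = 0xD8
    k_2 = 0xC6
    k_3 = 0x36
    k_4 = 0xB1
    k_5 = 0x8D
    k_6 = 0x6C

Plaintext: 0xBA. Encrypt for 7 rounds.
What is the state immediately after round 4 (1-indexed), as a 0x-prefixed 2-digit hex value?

0x05

s_0 = plaintext = 0xBA
s_1 = Round(s_0, k_0) = 0xA5
s_2 = Round(s_1, k_1) = 0x50
s_3 = Round(s_2, k_2) = 0x00
s_4 = Round(s_3, k_3) = 0x05
s_5 = Round(s_4, k_4) = 0x5C
s_6 = Round(s_5, k_5) = 0xCB
s_7 = Round(s_6, k_6) = 0xBF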